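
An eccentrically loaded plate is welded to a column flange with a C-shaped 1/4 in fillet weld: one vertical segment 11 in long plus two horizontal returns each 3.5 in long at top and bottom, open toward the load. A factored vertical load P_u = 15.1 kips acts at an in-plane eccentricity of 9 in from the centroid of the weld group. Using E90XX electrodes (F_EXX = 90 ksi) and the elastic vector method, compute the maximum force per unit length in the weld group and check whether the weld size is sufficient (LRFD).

f_max ≈ 2.93 kip/in; adequate

Total weld length L_w = 18 in. Treat welds as unit-width lines.
Centroid: x̄ = 2×3.5×1.75 / 18 = 0.6806 in from the vertical weld.
Polar moment about centroid: J = I_x + I_y = [11³/12 + 2×3.5×5.5²] + [11×0.6806² + 2(3.5³/12 + 3.5×1.069²)] = 342.9 in³.
Direct shear f_v = P/L_w = 15.1 / 18 = 0.8389 kip/in (vertical).
Torsion M = P·e = 15.1 × 9 = 135.9 kip·in.
Critical point at (x, y) = (2.819, 5.5) from centroid. f_tx = M·y/J = 2.18 kip/in; f_ty = M·x/J = 1.117 kip/in.
Resultant f_max = √[f_tx² + (f_v + f_ty)²] = √[2.18² + (0.8389 + 1.117)²] = 2.929 kip/in.
Capacity per unit length: φr_n = 0.75 × 0.6 × 90 × (0.707 × 0.25) = 7.158 kip/in.
2.929 ≤ 7.158 → adequate.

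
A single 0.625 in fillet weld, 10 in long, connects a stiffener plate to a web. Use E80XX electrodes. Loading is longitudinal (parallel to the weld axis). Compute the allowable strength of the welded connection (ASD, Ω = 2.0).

E80XX → F_EXX = 80 ksi.
Effective throat t_e = 0.707 × 0.625 = 0.4419 in.
Total length L = 10 in; A_we = 0.4419 × 10 = 4.419 in².
F_nw = 0.6 F_EXX = 0.6 × 80 = 48 ksi.
R_n = 48 × 4.419 = 212.1 kip; R_n/Ω = 212.1/2.0 = 106 kip.

R_n/Ω ≈ 106 kip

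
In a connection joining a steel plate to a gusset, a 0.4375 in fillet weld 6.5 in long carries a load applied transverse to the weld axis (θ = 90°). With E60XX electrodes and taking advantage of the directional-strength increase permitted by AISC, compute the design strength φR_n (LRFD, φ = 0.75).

E60XX → F_EXX = 60 ksi.
t_e = 0.707 × 0.4375 = 0.3093 in; A_we = 0.3093 × 6.5 = 2.011 in².
Directional factor: 1.0 + 0.5 sin^1.5(90°) = 1.5.
F_nw = 0.6 × 60 × 1.5 = 54 ksi.
φR_n = 0.75 × 54 × 2.011 = 81.43 kip.

φR_n ≈ 81.4 kip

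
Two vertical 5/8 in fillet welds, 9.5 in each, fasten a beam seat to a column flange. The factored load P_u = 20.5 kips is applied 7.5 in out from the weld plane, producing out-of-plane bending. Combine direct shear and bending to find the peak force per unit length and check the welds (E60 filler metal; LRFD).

E60XX → F_EXX = 60 ksi.
L_w = 2 × 9.5 = 19 in; section modulus (unit throat) S = 2 × L²/6 = 30.08 in².
Direct shear f_v = P/L_w = 20.5/19 = 1.079 kip/in.
Moment M = P × e = 20.5 × 7.5 = 153.75 kip·in; bending f_b = M/S = 5.111 kip/in.
f_max = √(f_v² + f_b²) = √(1.079² + 5.111²) = 5.223 kip/in.
φr_n = 0.75 × 0.6 × 60 × (0.707 × 0.625) = 11.93 kip/in → adequate.

f_max ≈ 5.22 kip/in; adequate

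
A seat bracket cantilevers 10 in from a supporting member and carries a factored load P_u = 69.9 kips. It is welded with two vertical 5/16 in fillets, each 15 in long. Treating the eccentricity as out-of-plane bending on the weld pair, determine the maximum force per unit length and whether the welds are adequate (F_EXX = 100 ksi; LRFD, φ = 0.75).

L_w = 2 × 15 = 30 in; section modulus (unit throat) S = 2 × L²/6 = 75 in².
Direct shear f_v = P/L_w = 69.9/30 = 2.33 kip/in.
Moment M = P × e = 69.9 × 10 = 699 kip·in; bending f_b = M/S = 9.32 kip/in.
f_max = √(f_v² + f_b²) = √(2.33² + 9.32²) = 9.607 kip/in.
φr_n = 0.75 × 0.6 × 100 × (0.707 × 0.3125) = 9.942 kip/in → adequate.

f_max ≈ 9.61 kip/in; adequate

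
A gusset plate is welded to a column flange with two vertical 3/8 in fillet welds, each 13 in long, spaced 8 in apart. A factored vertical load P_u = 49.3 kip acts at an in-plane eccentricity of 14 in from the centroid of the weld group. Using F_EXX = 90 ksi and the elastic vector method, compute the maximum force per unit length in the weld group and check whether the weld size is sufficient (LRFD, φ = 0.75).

f_max ≈ 7.9 kip/in; adequate

Total weld length L_w = 26 in. Treat welds as unit-width lines.
Polar moment about centroid: J = 2[d³/12 + d(b/2)²] = 2[13³/12 + 13×4²] = 782.2 in³.
Direct shear f_v = P/L_w = 49.3 / 26 = 1.896 kip/in (vertical).
Torsion M = P·e = 49.3 × 14 = 690.2 kip·in.
Critical point at (x, y) = (4, 6.5) from centroid. f_tx = M·y/J = 5.736 kip/in; f_ty = M·x/J = 3.53 kip/in.
Resultant f_max = √[f_tx² + (f_v + f_ty)²] = √[5.736² + (1.896 + 3.53)²] = 7.895 kip/in.
Capacity per unit length: φr_n = 0.75 × 0.6 × 90 × (0.707 × 0.375) = 10.74 kip/in.
7.895 ≤ 10.74 → adequate.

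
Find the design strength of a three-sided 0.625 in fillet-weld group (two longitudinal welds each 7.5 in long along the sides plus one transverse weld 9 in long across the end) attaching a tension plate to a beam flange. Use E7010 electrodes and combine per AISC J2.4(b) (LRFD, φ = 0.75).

φR_n ≈ 365 kips

E70XX → F_EXX = 70 ksi.
t_e = 0.707 × 0.625 = 0.4419 in.
R_nwl = 0.6 × 70 × 0.4419 × 15 = 278.4 kips (longitudinal, 2 welds).
R_nwt = 0.6 × 70 × 0.4419 × 9 = 167 kips (transverse, base value).
(i) R_nwl + R_nwt = 445.4 kips; (ii) 0.85 R_nwl + 1.5 R_nwt = 487.2 kips.
R_n = max = 487.2 kips [governs: (ii)]; φR_n = 365.4 kips.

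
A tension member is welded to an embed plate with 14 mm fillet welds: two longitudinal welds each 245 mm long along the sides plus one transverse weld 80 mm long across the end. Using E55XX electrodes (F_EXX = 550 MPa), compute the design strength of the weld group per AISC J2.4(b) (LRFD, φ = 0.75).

φR_n ≈ 1400 kN

t_e = 0.707 × 14 = 9.898 mm.
R_nwl = 0.6 × 550 × 9.898 × 490 × 10⁻³ = 1601 kN (longitudinal, 2 welds).
R_nwt = 0.6 × 550 × 9.898 × 80 × 10⁻³ = 261.3 kN (transverse, base value).
(i) R_nwl + R_nwt = 1862 kN; (ii) 0.85 R_nwl + 1.5 R_nwt = 1752 kN.
R_n = max = 1862 kN [governs: (i)]; φR_n = 1396 kN.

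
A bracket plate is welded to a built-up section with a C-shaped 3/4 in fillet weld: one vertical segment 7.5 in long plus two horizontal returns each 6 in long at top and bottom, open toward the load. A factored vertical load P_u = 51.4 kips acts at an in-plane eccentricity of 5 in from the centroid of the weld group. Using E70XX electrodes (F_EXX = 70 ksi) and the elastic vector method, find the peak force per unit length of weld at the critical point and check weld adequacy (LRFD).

f_max ≈ 7.28 kip/in; adequate

Total weld length L_w = 19.5 in. Treat welds as unit-width lines.
Centroid: x̄ = 2×6×3 / 19.5 = 1.846 in from the vertical weld.
Polar moment about centroid: J = I_x + I_y = [7.5³/12 + 2×6×3.75²] + [7.5×1.846² + 2(6³/12 + 6×1.154²)] = 281.4 in³.
Direct shear f_v = P/L_w = 51.4 / 19.5 = 2.636 kip/in (vertical).
Torsion M = P·e = 51.4 × 5 = 257 kip·in.
Critical point at (x, y) = (4.154, 3.75) from centroid. f_tx = M·y/J = 3.424 kip/in; f_ty = M·x/J = 3.793 kip/in.
Resultant f_max = √[f_tx² + (f_v + f_ty)²] = √[3.424² + (2.636 + 3.793)²] = 7.284 kip/in.
Capacity per unit length: φr_n = 0.75 × 0.6 × 70 × (0.707 × 0.75) = 16.7 kip/in.
7.284 ≤ 16.7 → adequate.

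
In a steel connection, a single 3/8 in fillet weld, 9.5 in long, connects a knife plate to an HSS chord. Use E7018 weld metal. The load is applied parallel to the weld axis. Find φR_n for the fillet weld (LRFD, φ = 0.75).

φR_n ≈ 79.3 kip

E70XX → F_EXX = 70 ksi.
Effective throat t_e = 0.707 × 0.375 = 0.2651 in.
Total length L = 9.5 in; A_we = 0.2651 × 9.5 = 2.519 in².
F_nw = 0.6 F_EXX = 0.6 × 70 = 42 ksi.
φR_n = 0.75 × 42 × 2.519 = 79.34 kip.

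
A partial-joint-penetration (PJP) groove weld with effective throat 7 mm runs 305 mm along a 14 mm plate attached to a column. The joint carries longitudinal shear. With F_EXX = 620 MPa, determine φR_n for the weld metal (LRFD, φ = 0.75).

φR_n ≈ 596 kN

Effective throat (given) t_e = 7 mm.
A_we = 7 × 305 = 2135 mm².
F_nw = 0.6 F_EXX = 372 MPa.
φR_n = 0.75 × 372 × 2135 × 10⁻³ = 595.7 kN.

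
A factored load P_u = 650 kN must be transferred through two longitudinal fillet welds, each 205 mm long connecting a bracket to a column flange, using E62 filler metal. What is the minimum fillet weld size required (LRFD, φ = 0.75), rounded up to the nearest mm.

E62XX → F_EXX = 620 MPa.
Total weld length L = 410 mm.
Required throat t_e = P_u / (φ × 0.6 F_EXX × L) = 650 / (0.75 × 0.6 × 620 × 410 × 10⁻³) = 5.682 mm.
Required leg w = t_e / 0.707 = 8.037 mm → use 9 mm.

w = 9 mm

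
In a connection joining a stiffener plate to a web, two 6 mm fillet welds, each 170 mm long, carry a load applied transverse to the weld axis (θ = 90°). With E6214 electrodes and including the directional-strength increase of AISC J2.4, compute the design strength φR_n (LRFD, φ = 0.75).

φR_n ≈ 604 kN

E62XX → F_EXX = 620 MPa.
t_e = 0.707 × 6 = 4.242 mm; A_we = 4.242 × 340 = 1442 mm².
Directional factor: 1.0 + 0.5 sin^1.5(90°) = 1.5.
F_nw = 0.6 × 620 × 1.5 = 558 MPa.
φR_n = 0.75 × 558 × 1442 × 10⁻³ = 603.6 kN.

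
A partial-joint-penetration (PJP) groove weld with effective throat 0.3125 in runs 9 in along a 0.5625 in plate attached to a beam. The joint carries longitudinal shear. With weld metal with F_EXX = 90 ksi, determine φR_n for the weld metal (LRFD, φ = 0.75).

φR_n ≈ 114 kip

Effective throat (given) t_e = 0.3125 in.
A_we = 0.3125 × 9 = 2.812 in².
F_nw = 0.6 F_EXX = 54 ksi.
φR_n = 0.75 × 54 × 2.812 = 113.9 kip.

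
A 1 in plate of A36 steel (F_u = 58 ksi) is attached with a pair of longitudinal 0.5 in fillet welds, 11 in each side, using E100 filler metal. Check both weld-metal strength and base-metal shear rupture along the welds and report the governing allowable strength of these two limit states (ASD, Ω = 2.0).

E100XX → F_EXX = 100 ksi.
t_e = 0.707 × 0.5 = 0.3535 in; L = 22 in.
Weld metal: R_n/Ω = (1/2.0) × 0.6 × 100 × 0.3535 × 22 = 233.3 kips.
Base metal (shear rupture): R_n/Ω = (1/2.0) × 0.6 × 58 × 1 × 22 = 382.8 kips.
Governing: weld metal.

R_n/Ω ≈ 233 kips (weld metal governs)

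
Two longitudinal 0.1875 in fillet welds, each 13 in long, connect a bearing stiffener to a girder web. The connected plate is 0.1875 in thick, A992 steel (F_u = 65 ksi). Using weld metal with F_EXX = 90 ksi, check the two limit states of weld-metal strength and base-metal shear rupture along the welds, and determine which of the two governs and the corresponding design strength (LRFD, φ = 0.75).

t_e = 0.707 × 0.1875 = 0.1326 in; L = 26 in.
Weld metal: φR_n = 0.75 × 0.6 × 90 × 0.1326 × 26 = 139.6 kip.
Base metal (shear rupture): φR_n = 0.75 × 0.6 × 65 × 0.1875 × 26 = 142.6 kip.
Governing: weld metal.

φR_n ≈ 140 kip (weld metal governs)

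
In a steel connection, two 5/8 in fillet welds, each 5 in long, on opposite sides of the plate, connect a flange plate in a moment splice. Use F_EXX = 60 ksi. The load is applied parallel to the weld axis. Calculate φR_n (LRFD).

φR_n ≈ 119 kip

Effective throat t_e = 0.707 × 0.625 = 0.4419 in.
Total length L = 10 in; A_we = 0.4419 × 10 = 4.419 in².
F_nw = 0.6 F_EXX = 0.6 × 60 = 36 ksi.
φR_n = 0.75 × 36 × 4.419 = 119.3 kip.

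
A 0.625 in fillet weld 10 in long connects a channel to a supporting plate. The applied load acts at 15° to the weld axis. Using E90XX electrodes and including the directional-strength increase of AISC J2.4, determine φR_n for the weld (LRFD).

φR_n ≈ 191 kips

E90XX → F_EXX = 90 ksi.
t_e = 0.707 × 0.625 = 0.4419 in; A_we = 0.4419 × 10 = 4.419 in².
Directional factor: 1.0 + 0.5 sin^1.5(15°) = 1.066.
F_nw = 0.6 × 90 × 1.066 = 57.56 ksi.
φR_n = 0.75 × 57.56 × 4.419 = 190.7 kips.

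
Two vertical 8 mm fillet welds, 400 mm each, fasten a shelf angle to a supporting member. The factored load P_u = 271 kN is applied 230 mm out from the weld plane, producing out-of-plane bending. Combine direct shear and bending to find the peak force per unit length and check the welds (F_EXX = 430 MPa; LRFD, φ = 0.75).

f_max ≈ 1220 N/mm; NOT adequate

L_w = 2 × 400 = 800 mm; section modulus (unit throat) S = 2 × L²/6 = 53330 mm².
Direct shear f_v = P/L_w = 271×10³/800 = 338.8 N/mm.
Moment M = P × e = 271×10³ × 230 = 62330000 N·mm; bending f_b = M/S = 1169 N/mm.
f_max = √(f_v² + f_b²) = √(338.8² + 1169²) = 1217 N/mm.
φr_n = 0.75 × 0.6 × 430 × (0.707 × 8) = 1094 N/mm → NOT adequate.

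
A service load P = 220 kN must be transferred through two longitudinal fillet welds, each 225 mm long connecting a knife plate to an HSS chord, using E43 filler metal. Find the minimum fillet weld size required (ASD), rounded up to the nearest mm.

w = 6 mm

E43XX → F_EXX = 430 MPa.
Total weld length L = 450 mm.
Required throat t_e = P × Ω / (0.6 F_EXX × L) = 220 × 2.0 / (0.6 × 430 × 450 × 10⁻³) = 3.79 mm.
Required leg w = t_e / 0.707 = 5.36 mm → use 6 mm.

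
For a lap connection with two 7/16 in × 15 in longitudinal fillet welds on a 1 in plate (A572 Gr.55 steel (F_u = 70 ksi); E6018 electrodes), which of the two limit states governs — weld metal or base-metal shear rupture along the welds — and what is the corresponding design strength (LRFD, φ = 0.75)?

E60XX → F_EXX = 60 ksi.
t_e = 0.707 × 0.4375 = 0.3093 in; L = 30 in.
Weld metal: φR_n = 0.75 × 0.6 × 60 × 0.3093 × 30 = 250.5 kips.
Base metal (shear rupture): φR_n = 0.75 × 0.6 × 70 × 1 × 30 = 945 kips.
Governing: weld metal.

φR_n ≈ 251 kips (weld metal governs)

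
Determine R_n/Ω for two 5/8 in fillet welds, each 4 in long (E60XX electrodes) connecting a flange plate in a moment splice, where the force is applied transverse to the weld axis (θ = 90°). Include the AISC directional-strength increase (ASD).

R_n/Ω ≈ 95.4 kips

E60XX → F_EXX = 60 ksi.
t_e = 0.707 × 0.625 = 0.4419 in; A_we = 0.4419 × 8 = 3.535 in².
Directional factor: 1.0 + 0.5 sin^1.5(90°) = 1.5.
F_nw = 0.6 × 60 × 1.5 = 54 ksi.
R_n/Ω = (54 × 3.535) / 2.0 = 95.44 kips.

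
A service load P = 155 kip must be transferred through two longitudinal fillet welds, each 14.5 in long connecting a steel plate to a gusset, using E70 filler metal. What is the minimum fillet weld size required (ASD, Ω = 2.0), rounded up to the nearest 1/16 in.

E70XX → F_EXX = 70 ksi.
Total weld length L = 29 in.
Required throat t_e = P × Ω / (0.6 F_EXX × L) = 155 × 2.0 / (0.6 × 70 × 29) = 0.2545 in.
Required leg w = t_e / 0.707 = 0.36 in → use 3/8 in.

w = 3/8 in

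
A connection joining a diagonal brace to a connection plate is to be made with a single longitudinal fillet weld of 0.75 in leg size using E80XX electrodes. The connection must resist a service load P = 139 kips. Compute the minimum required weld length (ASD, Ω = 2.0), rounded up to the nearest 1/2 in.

E80XX → F_EXX = 80 ksi.
Throat t_e = 0.707 × 0.75 = 0.5302 in.
r_n/Ω = (0.6 × 80 × 0.5302) / 2.0 = 12.73 kip/in.
L_req = P / (r_n/Ω) = 139 / 12.73 = 10.92 in total.
Round up → use L = 11 in.

L = 11 in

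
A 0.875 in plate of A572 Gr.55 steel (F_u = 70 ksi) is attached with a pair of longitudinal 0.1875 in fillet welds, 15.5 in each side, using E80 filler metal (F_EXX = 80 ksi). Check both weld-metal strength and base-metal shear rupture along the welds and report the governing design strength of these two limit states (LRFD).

t_e = 0.707 × 0.1875 = 0.1326 in; L = 31 in.
Weld metal: φR_n = 0.75 × 0.6 × 80 × 0.1326 × 31 = 147.9 kips.
Base metal (shear rupture): φR_n = 0.75 × 0.6 × 70 × 0.875 × 31 = 854.4 kips.
Governing: weld metal.

φR_n ≈ 148 kips (weld metal governs)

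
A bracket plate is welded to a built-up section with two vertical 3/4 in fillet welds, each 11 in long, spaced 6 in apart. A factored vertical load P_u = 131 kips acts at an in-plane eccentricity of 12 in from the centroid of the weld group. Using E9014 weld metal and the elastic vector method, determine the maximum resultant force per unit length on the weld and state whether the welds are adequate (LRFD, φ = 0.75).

f_max ≈ 26.8 kip/in; NOT adequate

E90XX → F_EXX = 90 ksi.
Total weld length L_w = 22 in. Treat welds as unit-width lines.
Polar moment about centroid: J = 2[d³/12 + d(b/2)²] = 2[11³/12 + 11×3²] = 419.8 in³.
Direct shear f_v = P/L_w = 131 / 22 = 5.955 kip/in (vertical).
Torsion M = P·e = 131 × 12 = 1572 kip·in.
Critical point at (x, y) = (3, 5.5) from centroid. f_tx = M·y/J = 20.59 kip/in; f_ty = M·x/J = 11.23 kip/in.
Resultant f_max = √[f_tx² + (f_v + f_ty)²] = √[20.59² + (5.955 + 11.23)²] = 26.82 kip/in.
Capacity per unit length: φr_n = 0.75 × 0.6 × 90 × (0.707 × 0.75) = 21.48 kip/in.
26.82 > 21.48 → NOT adequate.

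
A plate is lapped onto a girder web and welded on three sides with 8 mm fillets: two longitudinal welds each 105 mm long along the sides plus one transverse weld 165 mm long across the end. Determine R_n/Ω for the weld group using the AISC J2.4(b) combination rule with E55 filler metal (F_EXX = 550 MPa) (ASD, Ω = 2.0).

t_e = 0.707 × 8 = 5.656 mm.
R_nwl = 0.6 × 550 × 5.656 × 210 × 10⁻³ = 392 kN (longitudinal, 2 welds).
R_nwt = 0.6 × 550 × 5.656 × 165 × 10⁻³ = 308 kN (transverse, base value).
(i) R_nwl + R_nwt = 699.9 kN; (ii) 0.85 R_nwl + 1.5 R_nwt = 795.1 kN.
R_n = max = 795.1 kN [governs: (ii)]; R_n/Ω = 397.6 kN.

R_n/Ω ≈ 398 kN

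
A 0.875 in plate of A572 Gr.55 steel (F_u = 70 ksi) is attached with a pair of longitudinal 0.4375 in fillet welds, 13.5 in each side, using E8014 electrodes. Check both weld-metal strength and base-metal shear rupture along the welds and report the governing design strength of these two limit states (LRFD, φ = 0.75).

E80XX → F_EXX = 80 ksi.
t_e = 0.707 × 0.4375 = 0.3093 in; L = 27 in.
Weld metal: φR_n = 0.75 × 0.6 × 80 × 0.3093 × 27 = 300.7 kips.
Base metal (shear rupture): φR_n = 0.75 × 0.6 × 70 × 0.875 × 27 = 744.2 kips.
Governing: weld metal.

φR_n ≈ 301 kips (weld metal governs)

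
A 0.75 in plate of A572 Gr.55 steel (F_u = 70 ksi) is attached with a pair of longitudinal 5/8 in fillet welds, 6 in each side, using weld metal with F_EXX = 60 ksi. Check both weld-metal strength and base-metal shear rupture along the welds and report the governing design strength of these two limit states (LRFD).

t_e = 0.707 × 0.625 = 0.4419 in; L = 12 in.
Weld metal: φR_n = 0.75 × 0.6 × 60 × 0.4419 × 12 = 143.2 kip.
Base metal (shear rupture): φR_n = 0.75 × 0.6 × 70 × 0.75 × 12 = 283.5 kip.
Governing: weld metal.

φR_n ≈ 143 kip (weld metal governs)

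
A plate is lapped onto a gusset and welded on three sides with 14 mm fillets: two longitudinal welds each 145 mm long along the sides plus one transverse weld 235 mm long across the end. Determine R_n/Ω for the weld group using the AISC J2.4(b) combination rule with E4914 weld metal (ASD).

E49XX → F_EXX = 490 MPa.
t_e = 0.707 × 14 = 9.898 mm.
R_nwl = 0.6 × 490 × 9.898 × 290 × 10⁻³ = 843.9 kN (longitudinal, 2 welds).
R_nwt = 0.6 × 490 × 9.898 × 235 × 10⁻³ = 683.9 kN (transverse, base value).
(i) R_nwl + R_nwt = 1528 kN; (ii) 0.85 R_nwl + 1.5 R_nwt = 1743 kN.
R_n = max = 1743 kN [governs: (ii)]; R_n/Ω = 871.5 kN.

R_n/Ω ≈ 872 kN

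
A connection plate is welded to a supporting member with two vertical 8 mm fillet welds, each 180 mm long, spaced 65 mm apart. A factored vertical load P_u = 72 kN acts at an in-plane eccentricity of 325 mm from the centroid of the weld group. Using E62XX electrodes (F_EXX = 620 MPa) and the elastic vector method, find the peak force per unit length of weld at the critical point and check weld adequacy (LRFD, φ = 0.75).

Total weld length L_w = 360 mm. Treat welds as unit-width lines.
Polar moment about centroid: J = 2[d³/12 + d(b/2)²] = 2[180³/12 + 180×32.5²] = 1352000 mm³.
Direct shear f_v = P/L_w = 72×10³ / 360 = 200 N/mm (vertical).
Torsion M = P·e = 72×10³ × 325 = 23400000 N·mm.
Critical point at (x, y) = (32.5, 90) from centroid. f_tx = M·y/J = 1557 N/mm; f_ty = M·x/J = 562.4 N/mm.
Resultant f_max = √[f_tx² + (f_v + f_ty)²] = √[1557² + (200 + 562.4)²] = 1734 N/mm.
Capacity per unit length: φr_n = 0.75 × 0.6 × 620 × (0.707 × 8) = 1578 N/mm.
1734 > 1578 → NOT adequate.

f_max ≈ 1730 N/mm; NOT adequate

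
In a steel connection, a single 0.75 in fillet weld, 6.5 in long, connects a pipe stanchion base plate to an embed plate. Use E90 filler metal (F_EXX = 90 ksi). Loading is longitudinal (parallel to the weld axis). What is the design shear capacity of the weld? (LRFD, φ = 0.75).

φR_n ≈ 140 kips

Effective throat t_e = 0.707 × 0.75 = 0.5302 in.
Total length L = 6.5 in; A_we = 0.5302 × 6.5 = 3.447 in².
F_nw = 0.6 F_EXX = 0.6 × 90 = 54 ksi.
φR_n = 0.75 × 54 × 3.447 = 139.6 kips.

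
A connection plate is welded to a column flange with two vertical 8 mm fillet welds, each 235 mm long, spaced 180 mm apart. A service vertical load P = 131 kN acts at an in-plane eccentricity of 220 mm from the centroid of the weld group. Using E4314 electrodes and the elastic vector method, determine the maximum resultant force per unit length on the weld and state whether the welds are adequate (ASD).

E43XX → F_EXX = 430 MPa.
Total weld length L_w = 470 mm. Treat welds as unit-width lines.
Polar moment about centroid: J = 2[d³/12 + d(b/2)²] = 2[235³/12 + 235×90²] = 5970000 mm³.
Direct shear f_v = P/L_w = 131×10³ / 470 = 278.7 N/mm (vertical).
Torsion M = P·e = 131×10³ × 220 = 28820000 N·mm.
Critical point at (x, y) = (90, 117.5) from centroid. f_tx = M·y/J = 567.2 N/mm; f_ty = M·x/J = 434.5 N/mm.
Resultant f_max = √[f_tx² + (f_v + f_ty)²] = √[567.2² + (278.7 + 434.5)²] = 911.3 N/mm.
Capacity per unit length: r_n/Ω = (1/2.0) × 0.6 × 430 × (0.707 × 8) = 729.6 N/mm.
911.3 > 729.6 → NOT adequate.

f_max ≈ 911 N/mm; NOT adequate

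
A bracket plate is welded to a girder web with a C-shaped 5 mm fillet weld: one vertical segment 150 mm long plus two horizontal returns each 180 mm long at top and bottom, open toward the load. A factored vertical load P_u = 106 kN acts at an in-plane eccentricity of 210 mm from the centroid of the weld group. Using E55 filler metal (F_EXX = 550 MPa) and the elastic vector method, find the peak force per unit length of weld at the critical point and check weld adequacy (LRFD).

Total weld length L_w = 510 mm. Treat welds as unit-width lines.
Centroid: x̄ = 2×180×90 / 510 = 63.53 mm from the vertical weld.
Polar moment about centroid: J = I_x + I_y = [150³/12 + 2×180×75²] + [150×63.53² + 2(180³/12 + 180×26.47²)] = 4136000 mm³.
Direct shear f_v = P/L_w = 106×10³ / 510 = 207.8 N/mm (vertical).
Torsion M = P·e = 106×10³ × 210 = 22260000 N·mm.
Critical point at (x, y) = (116.5, 75) from centroid. f_tx = M·y/J = 403.7 N/mm; f_ty = M·x/J = 626.9 N/mm.
Resultant f_max = √[f_tx² + (f_v + f_ty)²] = √[403.7² + (207.8 + 626.9)²] = 927.2 N/mm.
Capacity per unit length: φr_n = 0.75 × 0.6 × 550 × (0.707 × 5) = 874.9 N/mm.
927.2 > 874.9 → NOT adequate.

f_max ≈ 927 N/mm; NOT adequate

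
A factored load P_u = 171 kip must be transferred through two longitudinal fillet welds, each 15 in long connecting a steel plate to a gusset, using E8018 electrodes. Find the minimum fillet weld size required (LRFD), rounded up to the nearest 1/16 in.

w = 1/4 in

E80XX → F_EXX = 80 ksi.
Total weld length L = 30 in.
Required throat t_e = P_u / (φ × 0.6 F_EXX × L) = 171 / (0.75 × 0.6 × 80 × 30) = 0.1583 in.
Required leg w = t_e / 0.707 = 0.224 in → use 1/4 in.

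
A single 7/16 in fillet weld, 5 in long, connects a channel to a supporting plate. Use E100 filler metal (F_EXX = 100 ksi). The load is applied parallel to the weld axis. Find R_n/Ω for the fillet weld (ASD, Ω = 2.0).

Effective throat t_e = 0.707 × 0.4375 = 0.3093 in.
Total length L = 5 in; A_we = 0.3093 × 5 = 1.547 in².
F_nw = 0.6 F_EXX = 0.6 × 100 = 60 ksi.
R_n = 60 × 1.547 = 92.79 kip; R_n/Ω = 92.79/2.0 = 46.4 kip.

R_n/Ω ≈ 46.4 kip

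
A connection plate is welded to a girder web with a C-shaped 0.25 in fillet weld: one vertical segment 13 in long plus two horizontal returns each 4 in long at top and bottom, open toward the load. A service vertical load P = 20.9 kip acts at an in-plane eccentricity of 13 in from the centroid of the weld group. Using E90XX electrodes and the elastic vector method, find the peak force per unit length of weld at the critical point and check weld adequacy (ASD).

f_max ≈ 4.12 kip/in; adequate

E90XX → F_EXX = 90 ksi.
Total weld length L_w = 21 in. Treat welds as unit-width lines.
Centroid: x̄ = 2×4×2 / 21 = 0.7619 in from the vertical weld.
Polar moment about centroid: J = I_x + I_y = [13³/12 + 2×4×6.5²] + [13×0.7619² + 2(4³/12 + 4×1.238²)] = 551.6 in³.
Direct shear f_v = P/L_w = 20.9 / 21 = 0.9952 kip/in (vertical).
Torsion M = P·e = 20.9 × 13 = 271.7 kip·in.
Critical point at (x, y) = (3.238, 6.5) from centroid. f_tx = M·y/J = 3.202 kip/in; f_ty = M·x/J = 1.595 kip/in.
Resultant f_max = √[f_tx² + (f_v + f_ty)²] = √[3.202² + (0.9952 + 1.595)²] = 4.119 kip/in.
Capacity per unit length: r_n/Ω = (1/2.0) × 0.6 × 90 × (0.707 × 0.25) = 4.772 kip/in.
4.119 ≤ 4.772 → adequate.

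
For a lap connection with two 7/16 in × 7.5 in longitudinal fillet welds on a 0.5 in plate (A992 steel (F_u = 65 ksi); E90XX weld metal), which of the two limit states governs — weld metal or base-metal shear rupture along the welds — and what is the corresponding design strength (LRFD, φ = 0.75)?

φR_n ≈ 188 kip (weld metal governs)

E90XX → F_EXX = 90 ksi.
t_e = 0.707 × 0.4375 = 0.3093 in; L = 15 in.
Weld metal: φR_n = 0.75 × 0.6 × 90 × 0.3093 × 15 = 187.9 kip.
Base metal (shear rupture): φR_n = 0.75 × 0.6 × 65 × 0.5 × 15 = 219.4 kip.
Governing: weld metal.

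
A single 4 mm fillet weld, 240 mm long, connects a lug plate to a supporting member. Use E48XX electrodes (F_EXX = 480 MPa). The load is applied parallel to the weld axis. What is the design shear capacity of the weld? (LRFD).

φR_n ≈ 147 kN

Effective throat t_e = 0.707 × 4 = 2.828 mm.
Total length L = 240 mm; A_we = 2.828 × 240 = 678.7 mm².
F_nw = 0.6 F_EXX = 0.6 × 480 = 288 MPa.
φR_n = 0.75 × 288 × 678.7 × 10⁻³ = 146.6 kN.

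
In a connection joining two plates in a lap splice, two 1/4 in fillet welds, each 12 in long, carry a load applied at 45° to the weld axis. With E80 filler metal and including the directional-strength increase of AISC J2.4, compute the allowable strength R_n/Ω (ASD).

E80XX → F_EXX = 80 ksi.
t_e = 0.707 × 0.25 = 0.1767 in; A_we = 0.1767 × 24 = 4.242 in².
Directional factor: 1.0 + 0.5 sin^1.5(45°) = 1.297.
F_nw = 0.6 × 80 × 1.297 = 62.27 ksi.
R_n/Ω = (62.27 × 4.242) / 2.0 = 132.1 kip.

R_n/Ω ≈ 132 kip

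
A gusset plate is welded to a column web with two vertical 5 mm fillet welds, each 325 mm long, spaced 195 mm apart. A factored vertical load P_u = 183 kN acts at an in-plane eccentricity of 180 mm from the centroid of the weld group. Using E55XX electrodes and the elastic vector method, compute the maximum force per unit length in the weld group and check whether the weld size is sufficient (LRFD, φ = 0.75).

E55XX → F_EXX = 550 MPa.
Total weld length L_w = 650 mm. Treat welds as unit-width lines.
Polar moment about centroid: J = 2[d³/12 + d(b/2)²] = 2[325³/12 + 325×97.5²] = 11900000 mm³.
Direct shear f_v = P/L_w = 183×10³ / 650 = 281.5 N/mm (vertical).
Torsion M = P·e = 183×10³ × 180 = 32940000 N·mm.
Critical point at (x, y) = (97.5, 162.5) from centroid. f_tx = M·y/J = 449.8 N/mm; f_ty = M·x/J = 269.9 N/mm.
Resultant f_max = √[f_tx² + (f_v + f_ty)²] = √[449.8² + (281.5 + 269.9)²] = 711.6 N/mm.
Capacity per unit length: φr_n = 0.75 × 0.6 × 550 × (0.707 × 5) = 874.9 N/mm.
711.6 ≤ 874.9 → adequate.

f_max ≈ 712 N/mm; adequate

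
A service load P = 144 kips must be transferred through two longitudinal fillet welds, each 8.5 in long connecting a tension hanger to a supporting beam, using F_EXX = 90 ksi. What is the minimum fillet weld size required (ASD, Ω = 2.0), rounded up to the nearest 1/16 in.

Total weld length L = 17 in.
Required throat t_e = P × Ω / (0.6 F_EXX × L) = 144 × 2.0 / (0.6 × 90 × 17) = 0.3137 in.
Required leg w = t_e / 0.707 = 0.4437 in → use 1/2 in.

w = 1/2 in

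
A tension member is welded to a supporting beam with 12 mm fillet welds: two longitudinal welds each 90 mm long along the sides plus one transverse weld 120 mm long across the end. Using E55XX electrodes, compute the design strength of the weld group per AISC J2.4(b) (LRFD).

φR_n ≈ 699 kN

E55XX → F_EXX = 550 MPa.
t_e = 0.707 × 12 = 8.484 mm.
R_nwl = 0.6 × 550 × 8.484 × 180 × 10⁻³ = 503.9 kN (longitudinal, 2 welds).
R_nwt = 0.6 × 550 × 8.484 × 120 × 10⁻³ = 336 kN (transverse, base value).
(i) R_nwl + R_nwt = 839.9 kN; (ii) 0.85 R_nwl + 1.5 R_nwt = 932.3 kN.
R_n = max = 932.3 kN [governs: (ii)]; φR_n = 699.2 kN.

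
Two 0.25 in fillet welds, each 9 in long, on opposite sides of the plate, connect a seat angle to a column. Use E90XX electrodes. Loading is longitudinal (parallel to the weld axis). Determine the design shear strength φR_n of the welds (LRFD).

E90XX → F_EXX = 90 ksi.
Effective throat t_e = 0.707 × 0.25 = 0.1767 in.
Total length L = 18 in; A_we = 0.1767 × 18 = 3.181 in².
F_nw = 0.6 F_EXX = 0.6 × 90 = 54 ksi.
φR_n = 0.75 × 54 × 3.181 = 128.9 kips.

φR_n ≈ 129 kips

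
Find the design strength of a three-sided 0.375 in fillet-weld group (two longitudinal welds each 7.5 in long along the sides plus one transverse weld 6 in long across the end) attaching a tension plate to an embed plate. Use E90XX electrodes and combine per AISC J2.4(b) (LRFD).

E90XX → F_EXX = 90 ksi.
t_e = 0.707 × 0.375 = 0.2651 in.
R_nwl = 0.6 × 90 × 0.2651 × 15 = 214.8 kips (longitudinal, 2 welds).
R_nwt = 0.6 × 90 × 0.2651 × 6 = 85.9 kips (transverse, base value).
(i) R_nwl + R_nwt = 300.7 kips; (ii) 0.85 R_nwl + 1.5 R_nwt = 311.4 kips.
R_n = max = 311.4 kips [governs: (ii)]; φR_n = 233.5 kips.

φR_n ≈ 234 kips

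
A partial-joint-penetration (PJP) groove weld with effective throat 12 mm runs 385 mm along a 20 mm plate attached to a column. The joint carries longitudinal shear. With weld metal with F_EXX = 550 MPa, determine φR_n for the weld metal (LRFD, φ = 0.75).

Effective throat (given) t_e = 12 mm.
A_we = 12 × 385 = 4620 mm².
F_nw = 0.6 F_EXX = 330 MPa.
φR_n = 0.75 × 330 × 4620 × 10⁻³ = 1143 kN.

φR_n ≈ 1140 kN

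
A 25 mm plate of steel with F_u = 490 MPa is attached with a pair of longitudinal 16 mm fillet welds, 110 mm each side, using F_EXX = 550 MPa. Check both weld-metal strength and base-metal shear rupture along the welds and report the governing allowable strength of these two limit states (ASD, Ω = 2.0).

R_n/Ω ≈ 411 kN (weld metal governs)

t_e = 0.707 × 16 = 11.31 mm; L = 220 mm.
Weld metal: R_n/Ω = (1/2.0) × 0.6 × 550 × 11.31 × 220 × 10⁻³ = 410.6 kN.
Base metal (shear rupture): R_n/Ω = (1/2.0) × 0.6 × 490 × 25 × 220 × 10⁻³ = 808.5 kN.
Governing: weld metal.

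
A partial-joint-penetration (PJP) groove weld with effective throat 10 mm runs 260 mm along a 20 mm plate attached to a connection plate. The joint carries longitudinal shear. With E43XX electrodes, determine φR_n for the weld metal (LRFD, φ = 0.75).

φR_n ≈ 503 kN

E43XX → F_EXX = 430 MPa.
Effective throat (given) t_e = 10 mm.
A_we = 10 × 260 = 2600 mm².
F_nw = 0.6 F_EXX = 258 MPa.
φR_n = 0.75 × 258 × 2600 × 10⁻³ = 503.1 kN.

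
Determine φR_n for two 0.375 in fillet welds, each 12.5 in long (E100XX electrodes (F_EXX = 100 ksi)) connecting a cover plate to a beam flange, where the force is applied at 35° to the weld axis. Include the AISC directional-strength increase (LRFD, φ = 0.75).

t_e = 0.707 × 0.375 = 0.2651 in; A_we = 0.2651 × 25 = 6.628 in².
Directional factor: 1.0 + 0.5 sin^1.5(35°) = 1.217.
F_nw = 0.6 × 100 × 1.217 = 73.03 ksi.
φR_n = 0.75 × 73.03 × 6.628 = 363 kips.

φR_n ≈ 363 kips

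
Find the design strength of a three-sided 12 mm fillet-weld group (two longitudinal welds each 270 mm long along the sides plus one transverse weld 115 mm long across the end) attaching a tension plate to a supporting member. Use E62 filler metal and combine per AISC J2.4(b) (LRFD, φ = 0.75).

E62XX → F_EXX = 620 MPa.
t_e = 0.707 × 12 = 8.484 mm.
R_nwl = 0.6 × 620 × 8.484 × 540 × 10⁻³ = 1704 kN (longitudinal, 2 welds).
R_nwt = 0.6 × 620 × 8.484 × 115 × 10⁻³ = 362.9 kN (transverse, base value).
(i) R_nwl + R_nwt = 2067 kN; (ii) 0.85 R_nwl + 1.5 R_nwt = 1993 kN.
R_n = max = 2067 kN [governs: (i)]; φR_n = 1550 kN.

φR_n ≈ 1550 kN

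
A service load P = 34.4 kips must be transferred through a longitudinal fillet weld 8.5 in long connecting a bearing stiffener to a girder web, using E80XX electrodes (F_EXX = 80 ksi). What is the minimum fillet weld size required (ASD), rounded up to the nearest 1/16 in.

w = 1/4 in

Total weld length L = 8.5 in.
Required throat t_e = P × Ω / (0.6 F_EXX × L) = 34.4 × 2.0 / (0.6 × 80 × 8.5) = 0.1686 in.
Required leg w = t_e / 0.707 = 0.2385 in → use 1/4 in.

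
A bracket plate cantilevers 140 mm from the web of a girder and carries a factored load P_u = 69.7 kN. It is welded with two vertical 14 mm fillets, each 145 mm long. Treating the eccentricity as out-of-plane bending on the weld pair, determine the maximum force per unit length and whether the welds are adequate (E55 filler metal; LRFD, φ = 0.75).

E55XX → F_EXX = 550 MPa.
L_w = 2 × 145 = 290 mm; section modulus (unit throat) S = 2 × L²/6 = 7008 mm².
Direct shear f_v = P/L_w = 69.7×10³/290 = 240.3 N/mm.
Moment M = P × e = 69.7×10³ × 140 = 9758000 N·mm; bending f_b = M/S = 1392 N/mm.
f_max = √(f_v² + f_b²) = √(240.3² + 1392²) = 1413 N/mm.
φr_n = 0.75 × 0.6 × 550 × (0.707 × 14) = 2450 N/mm → adequate.

f_max ≈ 1410 N/mm; adequate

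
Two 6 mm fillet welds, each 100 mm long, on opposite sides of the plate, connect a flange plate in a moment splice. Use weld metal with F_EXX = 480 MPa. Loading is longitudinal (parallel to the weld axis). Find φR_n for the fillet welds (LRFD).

φR_n ≈ 183 kN

Effective throat t_e = 0.707 × 6 = 4.242 mm.
Total length L = 200 mm; A_we = 4.242 × 200 = 848.4 mm².
F_nw = 0.6 F_EXX = 0.6 × 480 = 288 MPa.
φR_n = 0.75 × 288 × 848.4 × 10⁻³ = 183.3 kN.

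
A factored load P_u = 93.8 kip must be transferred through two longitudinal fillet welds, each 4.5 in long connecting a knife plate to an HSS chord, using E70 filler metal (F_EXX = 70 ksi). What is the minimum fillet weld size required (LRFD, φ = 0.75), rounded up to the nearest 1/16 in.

Total weld length L = 9 in.
Required throat t_e = P_u / (φ × 0.6 F_EXX × L) = 93.8 / (0.75 × 0.6 × 70 × 9) = 0.3309 in.
Required leg w = t_e / 0.707 = 0.468 in → use 1/2 in.

w = 1/2 in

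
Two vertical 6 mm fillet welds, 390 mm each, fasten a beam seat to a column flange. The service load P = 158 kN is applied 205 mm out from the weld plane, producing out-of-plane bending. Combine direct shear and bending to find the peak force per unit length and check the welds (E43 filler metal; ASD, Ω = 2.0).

E43XX → F_EXX = 430 MPa.
L_w = 2 × 390 = 780 mm; section modulus (unit throat) S = 2 × L²/6 = 50700 mm².
Direct shear f_v = P/L_w = 158×10³/780 = 202.6 N/mm.
Moment M = P × e = 158×10³ × 205 = 32390000 N·mm; bending f_b = M/S = 638.9 N/mm.
f_max = √(f_v² + f_b²) = √(202.6² + 638.9²) = 670.2 N/mm.
r_n/Ω = (1/2.0) × 0.6 × 430 × (0.707 × 6) = 547.2 N/mm → NOT adequate.

f_max ≈ 670 N/mm; NOT adequate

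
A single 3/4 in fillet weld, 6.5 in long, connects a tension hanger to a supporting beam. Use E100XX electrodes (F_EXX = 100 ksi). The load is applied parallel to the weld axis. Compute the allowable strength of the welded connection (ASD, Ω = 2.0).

Effective throat t_e = 0.707 × 0.75 = 0.5302 in.
Total length L = 6.5 in; A_we = 0.5302 × 6.5 = 3.447 in².
F_nw = 0.6 F_EXX = 0.6 × 100 = 60 ksi.
R_n = 60 × 3.447 = 206.8 kips; R_n/Ω = 206.8/2.0 = 103.4 kips.

R_n/Ω ≈ 103 kips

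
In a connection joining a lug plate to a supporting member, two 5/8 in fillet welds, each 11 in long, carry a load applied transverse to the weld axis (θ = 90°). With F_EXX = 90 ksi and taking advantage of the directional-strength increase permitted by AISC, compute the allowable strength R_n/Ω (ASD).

R_n/Ω ≈ 394 kips

t_e = 0.707 × 0.625 = 0.4419 in; A_we = 0.4419 × 22 = 9.721 in².
Directional factor: 1.0 + 0.5 sin^1.5(90°) = 1.5.
F_nw = 0.6 × 90 × 1.5 = 81 ksi.
R_n/Ω = (81 × 9.721) / 2.0 = 393.7 kips.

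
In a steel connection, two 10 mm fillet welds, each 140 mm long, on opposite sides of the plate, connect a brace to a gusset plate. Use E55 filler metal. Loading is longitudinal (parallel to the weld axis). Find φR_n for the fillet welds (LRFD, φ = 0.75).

E55XX → F_EXX = 550 MPa.
Effective throat t_e = 0.707 × 10 = 7.07 mm.
Total length L = 280 mm; A_we = 7.07 × 280 = 1980 mm².
F_nw = 0.6 F_EXX = 0.6 × 550 = 330 MPa.
φR_n = 0.75 × 330 × 1980 × 10⁻³ = 490 kN.

φR_n ≈ 490 kN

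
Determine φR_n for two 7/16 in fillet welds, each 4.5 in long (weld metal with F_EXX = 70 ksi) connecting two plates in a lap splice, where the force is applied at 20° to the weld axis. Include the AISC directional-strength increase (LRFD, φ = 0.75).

t_e = 0.707 × 0.4375 = 0.3093 in; A_we = 0.3093 × 9 = 2.784 in².
Directional factor: 1.0 + 0.5 sin^1.5(20°) = 1.1.
F_nw = 0.6 × 70 × 1.1 = 46.2 ksi.
φR_n = 0.75 × 46.2 × 2.784 = 96.46 kips.

φR_n ≈ 96.5 kips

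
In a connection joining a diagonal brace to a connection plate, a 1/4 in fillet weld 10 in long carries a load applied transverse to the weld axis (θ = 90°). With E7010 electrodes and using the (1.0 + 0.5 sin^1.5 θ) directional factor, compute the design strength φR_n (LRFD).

E70XX → F_EXX = 70 ksi.
t_e = 0.707 × 0.25 = 0.1767 in; A_we = 0.1767 × 10 = 1.767 in².
Directional factor: 1.0 + 0.5 sin^1.5(90°) = 1.5.
F_nw = 0.6 × 70 × 1.5 = 63 ksi.
φR_n = 0.75 × 63 × 1.767 = 83.51 kip.

φR_n ≈ 83.5 kip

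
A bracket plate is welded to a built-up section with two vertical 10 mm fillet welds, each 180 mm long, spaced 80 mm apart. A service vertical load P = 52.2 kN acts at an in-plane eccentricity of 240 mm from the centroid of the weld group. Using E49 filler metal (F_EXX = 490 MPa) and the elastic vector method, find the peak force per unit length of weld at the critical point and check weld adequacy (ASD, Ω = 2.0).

Total weld length L_w = 360 mm. Treat welds as unit-width lines.
Polar moment about centroid: J = 2[d³/12 + d(b/2)²] = 2[180³/12 + 180×40²] = 1548000 mm³.
Direct shear f_v = P/L_w = 52.2×10³ / 360 = 145 N/mm (vertical).
Torsion M = P·e = 52.2×10³ × 240 = 12528000 N·mm.
Critical point at (x, y) = (40, 90) from centroid. f_tx = M·y/J = 728.4 N/mm; f_ty = M·x/J = 323.7 N/mm.
Resultant f_max = √[f_tx² + (f_v + f_ty)²] = √[728.4² + (145 + 323.7)²] = 866.2 N/mm.
Capacity per unit length: r_n/Ω = (1/2.0) × 0.6 × 490 × (0.707 × 10) = 1039 N/mm.
866.2 ≤ 1039 → adequate.

f_max ≈ 866 N/mm; adequate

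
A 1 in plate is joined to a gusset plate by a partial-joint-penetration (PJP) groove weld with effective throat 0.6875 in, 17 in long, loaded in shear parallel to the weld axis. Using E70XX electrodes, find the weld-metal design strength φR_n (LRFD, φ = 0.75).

φR_n ≈ 368 kip

E70XX → F_EXX = 70 ksi.
Effective throat (given) t_e = 0.6875 in.
A_we = 0.6875 × 17 = 11.69 in².
F_nw = 0.6 F_EXX = 42 ksi.
φR_n = 0.75 × 42 × 11.69 = 368.2 kip.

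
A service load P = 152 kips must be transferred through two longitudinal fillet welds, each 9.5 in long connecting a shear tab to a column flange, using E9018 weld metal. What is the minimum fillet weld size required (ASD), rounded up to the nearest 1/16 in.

w = 7/16 in

E90XX → F_EXX = 90 ksi.
Total weld length L = 19 in.
Required throat t_e = P × Ω / (0.6 F_EXX × L) = 152 × 2.0 / (0.6 × 90 × 19) = 0.2963 in.
Required leg w = t_e / 0.707 = 0.4191 in → use 7/16 in.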